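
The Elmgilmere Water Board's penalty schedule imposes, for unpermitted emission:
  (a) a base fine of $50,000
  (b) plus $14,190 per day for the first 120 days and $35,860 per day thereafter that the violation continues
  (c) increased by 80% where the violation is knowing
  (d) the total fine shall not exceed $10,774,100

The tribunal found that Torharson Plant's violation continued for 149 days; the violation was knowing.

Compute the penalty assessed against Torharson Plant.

First 120 days: 120 × $14,190 = $1,702,800
Remaining days: (149 − 120) × $35,860 = $1,039,940
Per-day component: $1,702,800 + $1,039,940 = $2,742,740
Base plus per-day: $50,000 + $2,742,740 = $2,792,740
Enhancement: 80% of $2,792,740 = $2,234,192
Enhanced fine: $2,792,740 + $2,234,192 = $5,026,932
Cap at $10,774,100: $5,026,932 is within the cap, no reduction.

$5,026,932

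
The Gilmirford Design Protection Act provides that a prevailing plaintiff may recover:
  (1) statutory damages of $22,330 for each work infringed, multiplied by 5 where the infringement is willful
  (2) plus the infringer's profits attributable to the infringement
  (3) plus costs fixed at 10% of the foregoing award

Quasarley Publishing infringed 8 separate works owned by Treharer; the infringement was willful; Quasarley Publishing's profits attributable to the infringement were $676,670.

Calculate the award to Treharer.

$1,726,857

Statutory damages: 8 × $22,330 = $178,640
Multiplied by 5: 5 × $178,640 = $893,200
Combined award: $893,200 + $676,670 = $1,569,870
Costs: 10% of $1,569,870 = $156,987
Award plus costs: $1,569,870 + $156,987 = $1,726,857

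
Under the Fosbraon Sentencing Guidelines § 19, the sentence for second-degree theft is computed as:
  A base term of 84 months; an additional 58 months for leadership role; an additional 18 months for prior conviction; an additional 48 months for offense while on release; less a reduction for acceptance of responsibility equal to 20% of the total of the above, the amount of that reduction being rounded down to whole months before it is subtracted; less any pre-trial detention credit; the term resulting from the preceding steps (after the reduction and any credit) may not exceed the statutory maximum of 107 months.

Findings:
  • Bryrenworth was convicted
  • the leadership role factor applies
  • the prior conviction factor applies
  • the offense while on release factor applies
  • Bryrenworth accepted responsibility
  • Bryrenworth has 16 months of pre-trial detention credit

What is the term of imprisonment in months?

Leadership role enhancement: +58 months
Prior conviction enhancement: +18 months
Offense while on release enhancement: +48 months
Adjusted term: 84 months + 58 months + 18 months + 48 months = 208 months
Acceptance of responsibility reduction: 20% of 208 months = 41 months (rounded down)
After reduction: 208 − 41 = 167 months
Less pre-trial detention credit: 167 months − 16 months = 151 months
Cap at 107 months: 151 months exceeds the cap → 107 months

Sentence: 107 months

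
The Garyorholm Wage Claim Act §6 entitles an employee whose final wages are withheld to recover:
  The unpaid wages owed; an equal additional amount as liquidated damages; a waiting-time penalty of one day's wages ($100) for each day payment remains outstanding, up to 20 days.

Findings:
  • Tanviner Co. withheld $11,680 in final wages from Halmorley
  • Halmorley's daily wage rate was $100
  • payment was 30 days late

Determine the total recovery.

Liquidated damages (equal amount): $11,680
Penalty days: min(30, 20) = 20
Waiting-time penalty: 20 × $100 = $2,000
Total award: $11,680 + $11,680 + $2,000 = $25,360

$25,360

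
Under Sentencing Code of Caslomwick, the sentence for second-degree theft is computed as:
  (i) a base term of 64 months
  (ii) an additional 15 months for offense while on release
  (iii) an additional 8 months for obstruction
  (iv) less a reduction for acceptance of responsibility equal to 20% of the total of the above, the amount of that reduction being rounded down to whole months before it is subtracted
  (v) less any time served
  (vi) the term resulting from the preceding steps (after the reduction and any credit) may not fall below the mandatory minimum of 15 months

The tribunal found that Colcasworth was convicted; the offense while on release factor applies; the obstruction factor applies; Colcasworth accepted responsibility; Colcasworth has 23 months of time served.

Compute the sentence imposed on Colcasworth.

Offense while on release enhancement: +15 months
Obstruction enhancement: +8 months
Adjusted term: 64 months + 15 months + 8 months = 87 months
Acceptance of responsibility reduction: 20% of 87 months = 17 months (rounded down)
After reduction: 87 − 17 = 70 months
Less time served: 70 months − 23 months = 47 months
Minimum 15 months: 47 months meets the minimum, no increase.

47 months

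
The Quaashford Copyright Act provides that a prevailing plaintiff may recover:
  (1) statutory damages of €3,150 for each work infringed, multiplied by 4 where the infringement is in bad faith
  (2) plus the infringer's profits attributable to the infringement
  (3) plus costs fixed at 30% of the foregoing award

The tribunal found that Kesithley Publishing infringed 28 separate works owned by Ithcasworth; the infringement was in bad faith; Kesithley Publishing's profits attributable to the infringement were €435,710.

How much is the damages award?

Statutory damages: 28 × €3,150 = €88,200
Multiplied by 4: 4 × €88,200 = €352,800
Combined award: €352,800 + €435,710 = €788,510
Costs: 30% of €788,510 = €236,553
Award plus costs: €788,510 + €236,553 = €1,025,063

Award: €1,025,063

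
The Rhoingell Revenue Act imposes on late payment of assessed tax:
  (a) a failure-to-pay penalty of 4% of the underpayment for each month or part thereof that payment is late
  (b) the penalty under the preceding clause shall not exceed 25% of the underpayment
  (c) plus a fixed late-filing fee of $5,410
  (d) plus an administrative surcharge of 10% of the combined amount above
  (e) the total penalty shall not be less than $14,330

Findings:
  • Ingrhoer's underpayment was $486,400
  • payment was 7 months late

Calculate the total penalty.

$139,711

Accrued rate: 4% × 7 = 28%, capped at 25% → 25%
Failure-to-pay penalty: 25% of $486,400 = $121,600
Penalty before surcharge: $121,600 + $5,410 = $127,010
Administrative surcharge: 10% of $127,010 = $12,701
Total penalty: $127,010 + $12,701 = $139,711
Minimum $14,330: $139,711 meets the minimum, no increase.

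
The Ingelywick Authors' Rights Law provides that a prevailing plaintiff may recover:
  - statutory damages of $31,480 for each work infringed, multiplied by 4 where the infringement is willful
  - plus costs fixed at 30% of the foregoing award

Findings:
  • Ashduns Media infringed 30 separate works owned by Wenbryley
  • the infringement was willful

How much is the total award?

Statutory damages: 30 × $31,480 = $944,400
Multiplied by 4: 4 × $944,400 = $3,777,600
Costs: 30% of $3,777,600 = $1,133,280
Award plus costs: $3,777,600 + $1,133,280 = $4,910,880

$4,910,880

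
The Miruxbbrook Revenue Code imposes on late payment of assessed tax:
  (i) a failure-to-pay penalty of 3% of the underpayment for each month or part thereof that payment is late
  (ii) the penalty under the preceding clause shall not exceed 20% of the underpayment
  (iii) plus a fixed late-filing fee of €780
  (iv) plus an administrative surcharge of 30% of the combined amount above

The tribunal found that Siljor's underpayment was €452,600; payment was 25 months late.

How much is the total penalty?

€118,690

Accrued rate: 3% × 25 = 75%, capped at 20% → 20%
Failure-to-pay penalty: 20% of €452,600 = €90,520
Penalty before surcharge: €90,520 + €780 = €91,300
Administrative surcharge: 30% of €91,300 = €27,390
Total penalty: €91,300 + €27,390 = €118,690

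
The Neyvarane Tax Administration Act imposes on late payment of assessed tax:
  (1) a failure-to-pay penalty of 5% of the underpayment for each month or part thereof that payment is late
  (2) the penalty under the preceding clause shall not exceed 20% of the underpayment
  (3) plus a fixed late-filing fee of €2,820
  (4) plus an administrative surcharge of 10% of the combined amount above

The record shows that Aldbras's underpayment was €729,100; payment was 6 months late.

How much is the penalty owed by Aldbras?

Accrued rate: 5% × 6 = 30%, capped at 20% → 20%
Failure-to-pay penalty: 20% of €729,100 = €145,820
Penalty before surcharge: €145,820 + €2,820 = €148,640
Administrative surcharge: 10% of €148,640 = €14,864
Total penalty: €148,640 + €14,864 = €163,504

€163,504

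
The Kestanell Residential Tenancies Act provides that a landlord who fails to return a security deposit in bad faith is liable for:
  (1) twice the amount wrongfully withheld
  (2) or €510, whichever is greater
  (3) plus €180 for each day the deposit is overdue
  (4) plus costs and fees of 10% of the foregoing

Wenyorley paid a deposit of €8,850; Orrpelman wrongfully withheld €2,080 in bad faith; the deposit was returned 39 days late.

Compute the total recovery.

€12,298

Doubled: 2 × €2,080 = €4,160
Minimum €510: €4,160 meets the minimum, no increase.
Late-return penalty: 39 × €180 = €7,020
Damages plus late penalty: €4,160 + €7,020 = €11,180
Costs and fees: 10% of €11,180 = €1,118
Total recovery: €11,180 + €1,118 = €12,298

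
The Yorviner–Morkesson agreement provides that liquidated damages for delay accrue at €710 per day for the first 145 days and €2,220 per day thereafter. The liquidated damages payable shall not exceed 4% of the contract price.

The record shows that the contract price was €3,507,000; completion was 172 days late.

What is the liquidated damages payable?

€140,280

First 145 days: 145 × €710 = €102,950
Remaining days: (172 − 145) × €2,220 = €59,940
Accrued per-day damages: €102,950 + €59,940 = €162,890
Cap: 4% of €3,507,000 = €140,280
Cap at €140,280: €162,890 exceeds the cap → €140,280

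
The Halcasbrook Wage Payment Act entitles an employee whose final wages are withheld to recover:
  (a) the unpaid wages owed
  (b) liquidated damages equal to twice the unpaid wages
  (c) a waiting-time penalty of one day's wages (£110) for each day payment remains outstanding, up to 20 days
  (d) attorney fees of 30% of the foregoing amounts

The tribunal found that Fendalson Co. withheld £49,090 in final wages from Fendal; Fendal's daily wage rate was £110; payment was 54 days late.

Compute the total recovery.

£194,311

Doubled: 2 × £49,090 = £98,180
Penalty days: min(54, 20) = 20
Waiting-time penalty: 20 × £110 = £2,200
Subtotal: £49,090 + £98,180 + £2,200 = £149,470
Attorney fees: 30% of £149,470 = £44,841
Total award: £149,470 + £44,841 = £194,311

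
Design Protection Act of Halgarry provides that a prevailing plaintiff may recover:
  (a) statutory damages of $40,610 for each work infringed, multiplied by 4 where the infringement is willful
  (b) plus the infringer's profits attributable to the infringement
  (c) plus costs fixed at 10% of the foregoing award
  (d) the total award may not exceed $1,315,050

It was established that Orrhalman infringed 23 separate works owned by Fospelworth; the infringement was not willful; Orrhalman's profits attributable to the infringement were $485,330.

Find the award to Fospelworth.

Statutory damages: 23 × $40,610 = $934,030
Infringement not willful: no ×4 enhancement.
Combined award: $934,030 + $485,330 = $1,419,360
Costs: 10% of $1,419,360 = $141,936
Award plus costs: $1,419,360 + $141,936 = $1,561,296
Cap at $1,315,050: $1,561,296 exceeds the cap → $1,315,050

$1,315,050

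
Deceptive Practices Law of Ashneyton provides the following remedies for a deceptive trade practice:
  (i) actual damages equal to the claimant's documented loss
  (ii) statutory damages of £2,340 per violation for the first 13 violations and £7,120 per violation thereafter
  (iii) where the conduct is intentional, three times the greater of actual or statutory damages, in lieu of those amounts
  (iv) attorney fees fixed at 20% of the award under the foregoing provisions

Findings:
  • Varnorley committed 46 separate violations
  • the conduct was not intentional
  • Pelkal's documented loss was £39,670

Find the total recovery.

First 13 violations: 13 × £2,340 = £30,420
Remaining violations: (46 − 13) × £7,120 = £234,960
Statutory damages: £30,420 + £234,960 = £265,380
Conduct not intentional: the in-lieu enhancement does not apply.
Actual plus statutory damages: £39,670 + £265,380 = £305,050
Attorney fees: 20% of £305,050 = £61,010
Total recovery: £305,050 + £61,010 = £366,060

£366,060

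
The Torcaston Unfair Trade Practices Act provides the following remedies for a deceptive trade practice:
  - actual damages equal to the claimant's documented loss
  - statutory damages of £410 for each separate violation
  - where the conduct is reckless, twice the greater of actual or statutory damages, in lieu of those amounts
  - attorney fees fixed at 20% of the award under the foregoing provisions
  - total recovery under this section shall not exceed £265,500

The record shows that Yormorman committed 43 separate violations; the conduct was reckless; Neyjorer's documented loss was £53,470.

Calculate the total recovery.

Statutory damages: 43 × £410 = £17,630
Greater of actual damages (£53,470) or statutory damages (£17,630): £53,470
Doubled: 2 × £53,470 = £106,940
Attorney fees: 20% of £106,940 = £21,388
Total before cap: £106,940 + £21,388 = £128,328
Cap at £265,500: £128,328 is within the cap, no reduction.

Total recovery: £128,328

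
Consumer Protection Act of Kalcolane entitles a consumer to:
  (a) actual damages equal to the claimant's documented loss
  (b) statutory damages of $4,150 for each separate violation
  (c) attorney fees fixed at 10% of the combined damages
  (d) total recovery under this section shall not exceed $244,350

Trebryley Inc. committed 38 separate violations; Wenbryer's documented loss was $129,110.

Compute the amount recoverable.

Total recovery: $244,350

Statutory damages: 38 × $4,150 = $157,700
Combined damages: $129,110 + $157,700 = $286,810
Attorney fees: 10% of $286,810 = $28,681
Total before cap: $286,810 + $28,681 = $315,491
Cap at $244,350: $315,491 exceeds the cap → $244,350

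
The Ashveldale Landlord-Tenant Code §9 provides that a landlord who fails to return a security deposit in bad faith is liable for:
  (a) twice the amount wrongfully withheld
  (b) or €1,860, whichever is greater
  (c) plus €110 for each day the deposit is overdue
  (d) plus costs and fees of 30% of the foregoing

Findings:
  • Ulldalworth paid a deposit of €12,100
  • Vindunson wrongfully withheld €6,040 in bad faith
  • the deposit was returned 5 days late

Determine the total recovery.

Doubled: 2 × €6,040 = €12,080
Minimum €1,860: €12,080 meets the minimum, no increase.
Late-return penalty: 5 × €110 = €550
Damages plus late penalty: €12,080 + €550 = €12,630
Costs and fees: 30% of €12,630 = €3,789
Total recovery: €12,630 + €3,789 = €16,419

€16,419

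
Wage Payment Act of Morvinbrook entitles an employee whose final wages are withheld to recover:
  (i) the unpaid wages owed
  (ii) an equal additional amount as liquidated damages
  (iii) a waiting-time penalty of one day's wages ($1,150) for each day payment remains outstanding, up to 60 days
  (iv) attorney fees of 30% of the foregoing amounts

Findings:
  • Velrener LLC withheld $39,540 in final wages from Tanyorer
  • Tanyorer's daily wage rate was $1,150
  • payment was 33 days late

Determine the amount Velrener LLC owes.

$152,139

Liquidated damages (equal amount): $39,540
Penalty days: min(33, 60) = 33
Waiting-time penalty: 33 × $1,150 = $37,950
Subtotal: $39,540 + $39,540 + $37,950 = $117,030
Attorney fees: 30% of $117,030 = $35,109
Total award: $117,030 + $35,109 = $152,139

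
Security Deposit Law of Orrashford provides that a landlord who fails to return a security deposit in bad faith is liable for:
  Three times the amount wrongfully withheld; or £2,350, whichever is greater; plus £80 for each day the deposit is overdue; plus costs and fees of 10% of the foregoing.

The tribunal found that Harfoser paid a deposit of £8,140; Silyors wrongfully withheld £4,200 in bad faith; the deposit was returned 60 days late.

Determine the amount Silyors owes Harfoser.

Trebled: 3 × £4,200 = £12,600
Minimum £2,350: £12,600 meets the minimum, no increase.
Late-return penalty: 60 × £80 = £4,800
Damages plus late penalty: £12,600 + £4,800 = £17,400
Costs and fees: 10% of £17,400 = £1,740
Total recovery: £17,400 + £1,740 = £19,140

Recovery: £19,140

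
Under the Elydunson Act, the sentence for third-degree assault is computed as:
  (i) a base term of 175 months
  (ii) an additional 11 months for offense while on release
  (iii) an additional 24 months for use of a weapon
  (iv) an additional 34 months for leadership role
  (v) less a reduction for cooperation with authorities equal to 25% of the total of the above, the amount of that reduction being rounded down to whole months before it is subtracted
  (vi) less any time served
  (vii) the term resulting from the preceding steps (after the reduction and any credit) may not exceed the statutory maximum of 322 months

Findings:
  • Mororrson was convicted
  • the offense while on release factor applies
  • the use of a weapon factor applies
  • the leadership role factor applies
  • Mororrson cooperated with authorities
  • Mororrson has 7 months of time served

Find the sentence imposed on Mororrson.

Offense while on release enhancement: +11 months
Use of a weapon enhancement: +24 months
Leadership role enhancement: +34 months
Adjusted term: 175 months + 11 months + 24 months + 34 months = 244 months
Cooperation with authorities reduction: 25% of 244 months = 61 months (rounded down)
After reduction: 244 − 61 = 183 months
Less time served: 183 months − 7 months = 176 months
Cap at 322 months: 176 months is within the cap, no reduction.

176 months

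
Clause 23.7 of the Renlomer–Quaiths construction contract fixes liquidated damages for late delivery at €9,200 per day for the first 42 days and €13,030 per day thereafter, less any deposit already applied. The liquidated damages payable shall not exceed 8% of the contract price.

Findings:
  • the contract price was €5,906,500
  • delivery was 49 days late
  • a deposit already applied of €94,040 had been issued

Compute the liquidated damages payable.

First 42 days: 42 × €9,200 = €386,400
Remaining days: (49 − 42) × €13,030 = €91,210
Accrued per-day damages: €386,400 + €91,210 = €477,610
Less deposit already applied: €477,610 − €94,040 = €383,570
Cap: 8% of €5,906,500 = €472,520
Cap at €472,520: €383,570 is within the cap, no reduction.

€383,570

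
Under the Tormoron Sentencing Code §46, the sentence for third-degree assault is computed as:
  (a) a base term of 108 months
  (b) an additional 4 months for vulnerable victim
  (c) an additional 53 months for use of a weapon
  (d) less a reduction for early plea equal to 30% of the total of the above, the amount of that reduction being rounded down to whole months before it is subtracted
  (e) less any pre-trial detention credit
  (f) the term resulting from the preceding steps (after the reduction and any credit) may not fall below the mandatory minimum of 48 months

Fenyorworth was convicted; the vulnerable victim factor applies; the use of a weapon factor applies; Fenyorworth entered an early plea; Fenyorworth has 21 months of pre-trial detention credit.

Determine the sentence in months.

Vulnerable victim enhancement: +4 months
Use of a weapon enhancement: +53 months
Adjusted term: 108 months + 4 months + 53 months = 165 months
Early plea reduction: 30% of 165 months = 49 months (rounded down)
After reduction: 165 − 49 = 116 months
Less pre-trial detention credit: 116 months − 21 months = 95 months
Minimum 48 months: 95 months meets the minimum, no increase.

95 months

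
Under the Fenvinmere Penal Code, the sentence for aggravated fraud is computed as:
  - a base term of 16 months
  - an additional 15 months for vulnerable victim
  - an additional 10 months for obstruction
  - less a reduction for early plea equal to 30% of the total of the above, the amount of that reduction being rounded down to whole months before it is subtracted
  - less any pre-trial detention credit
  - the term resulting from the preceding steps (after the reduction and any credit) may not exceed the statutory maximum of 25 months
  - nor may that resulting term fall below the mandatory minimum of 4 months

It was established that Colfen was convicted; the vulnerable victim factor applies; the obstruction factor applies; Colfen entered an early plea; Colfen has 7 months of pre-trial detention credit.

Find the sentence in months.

Vulnerable victim enhancement: +15 months
Obstruction enhancement: +10 months
Adjusted term: 16 months + 15 months + 10 months = 41 months
Early plea reduction: 30% of 41 months = 12 months (rounded down)
After reduction: 41 − 12 = 29 months
Less pre-trial detention credit: 29 months − 7 months = 22 months
Cap at 25 months: 22 months is within the cap, no reduction.
Minimum 4 months: 22 months meets the minimum, no increase.

22 months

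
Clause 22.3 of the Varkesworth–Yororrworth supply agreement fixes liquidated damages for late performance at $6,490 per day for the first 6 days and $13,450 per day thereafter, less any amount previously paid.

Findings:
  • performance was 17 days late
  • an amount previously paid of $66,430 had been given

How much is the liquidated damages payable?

First 6 days: 6 × $6,490 = $38,940
Remaining days: (17 − 6) × $13,450 = $147,950
Accrued per-day damages: $38,940 + $147,950 = $186,890
Less amount previously paid: $186,890 − $66,430 = $120,460

$120,460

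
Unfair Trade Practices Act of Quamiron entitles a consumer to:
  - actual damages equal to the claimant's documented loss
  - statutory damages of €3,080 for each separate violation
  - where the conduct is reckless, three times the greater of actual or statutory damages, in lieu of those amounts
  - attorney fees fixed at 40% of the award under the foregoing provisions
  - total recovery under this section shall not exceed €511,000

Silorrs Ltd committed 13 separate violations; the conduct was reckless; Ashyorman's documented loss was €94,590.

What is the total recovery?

Statutory damages: 13 × €3,080 = €40,040
Greater of actual damages (€94,590) or statutory damages (€40,040): €94,590
Trebled: 3 × €94,590 = €283,770
Attorney fees: 40% of €283,770 = €113,508
Total before cap: €283,770 + €113,508 = €397,278
Cap at €511,000: €397,278 is within the cap, no reduction.

€397,278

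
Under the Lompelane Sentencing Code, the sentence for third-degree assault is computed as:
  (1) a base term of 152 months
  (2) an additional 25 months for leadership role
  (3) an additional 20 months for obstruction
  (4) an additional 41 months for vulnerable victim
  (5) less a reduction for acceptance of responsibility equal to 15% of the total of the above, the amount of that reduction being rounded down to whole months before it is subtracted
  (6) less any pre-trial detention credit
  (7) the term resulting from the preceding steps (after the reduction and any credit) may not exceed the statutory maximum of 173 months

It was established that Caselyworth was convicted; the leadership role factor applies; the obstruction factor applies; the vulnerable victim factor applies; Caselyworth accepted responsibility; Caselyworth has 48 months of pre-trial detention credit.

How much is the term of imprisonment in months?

155 months

Leadership role enhancement: +25 months
Obstruction enhancement: +20 months
Vulnerable victim enhancement: +41 months
Adjusted term: 152 months + 25 months + 20 months + 41 months = 238 months
Acceptance of responsibility reduction: 15% of 238 months = 35 months (rounded down)
After reduction: 238 − 35 = 203 months
Less pre-trial detention credit: 203 months − 48 months = 155 months
Cap at 173 months: 155 months is within the cap, no reduction.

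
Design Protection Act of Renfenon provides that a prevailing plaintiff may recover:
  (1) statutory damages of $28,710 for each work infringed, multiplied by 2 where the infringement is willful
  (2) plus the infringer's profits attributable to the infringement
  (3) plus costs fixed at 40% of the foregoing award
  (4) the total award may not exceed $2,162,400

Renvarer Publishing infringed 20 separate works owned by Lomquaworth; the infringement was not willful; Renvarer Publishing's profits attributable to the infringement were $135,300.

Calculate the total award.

Statutory damages: 20 × $28,710 = $574,200
Infringement not willful: no ×2 enhancement.
Combined award: $574,200 + $135,300 = $709,500
Costs: 40% of $709,500 = $283,800
Award plus costs: $709,500 + $283,800 = $993,300
Cap at $2,162,400: $993,300 is within the cap, no reduction.

Award: $993,300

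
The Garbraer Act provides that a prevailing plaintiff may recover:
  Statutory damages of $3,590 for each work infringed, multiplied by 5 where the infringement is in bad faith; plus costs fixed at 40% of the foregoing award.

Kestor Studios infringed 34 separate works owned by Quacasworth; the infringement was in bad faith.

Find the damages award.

Award: $854,420

Statutory damages: 34 × $3,590 = $122,060
Multiplied by 5: 5 × $122,060 = $610,300
Costs: 40% of $610,300 = $244,120
Award plus costs: $610,300 + $244,120 = $854,420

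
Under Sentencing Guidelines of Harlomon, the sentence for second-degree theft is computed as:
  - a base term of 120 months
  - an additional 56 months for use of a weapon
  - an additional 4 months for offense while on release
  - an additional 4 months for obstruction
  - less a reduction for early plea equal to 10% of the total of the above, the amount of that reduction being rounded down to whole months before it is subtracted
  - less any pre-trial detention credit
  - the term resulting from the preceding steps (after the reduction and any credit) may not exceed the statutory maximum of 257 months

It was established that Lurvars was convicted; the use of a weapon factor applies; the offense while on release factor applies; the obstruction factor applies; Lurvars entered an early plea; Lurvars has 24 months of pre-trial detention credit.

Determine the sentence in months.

Sentence: 142 months

Use of a weapon enhancement: +56 months
Offense while on release enhancement: +4 months
Obstruction enhancement: +4 months
Adjusted term: 120 months + 56 months + 4 months + 4 months = 184 months
Early plea reduction: 10% of 184 months = 18 months (rounded down)
After reduction: 184 − 18 = 166 months
Less pre-trial detention credit: 166 months − 24 months = 142 months
Cap at 257 months: 142 months is within the cap, no reduction.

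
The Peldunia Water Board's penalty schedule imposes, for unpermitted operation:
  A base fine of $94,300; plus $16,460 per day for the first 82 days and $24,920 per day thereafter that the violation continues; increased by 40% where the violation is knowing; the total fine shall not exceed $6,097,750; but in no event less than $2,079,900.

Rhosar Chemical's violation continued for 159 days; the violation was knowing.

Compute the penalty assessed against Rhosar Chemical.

First 82 days: 82 × $16,460 = $1,349,720
Remaining days: (159 − 82) × $24,920 = $1,918,840
Per-day component: $1,349,720 + $1,918,840 = $3,268,560
Base plus per-day: $94,300 + $3,268,560 = $3,362,860
Enhancement: 40% of $3,362,860 = $1,345,144
Enhanced fine: $3,362,860 + $1,345,144 = $4,708,004
Cap at $6,097,750: $4,708,004 is within the cap, no reduction.
Minimum $2,079,900: $4,708,004 meets the minimum, no increase.

$4,708,004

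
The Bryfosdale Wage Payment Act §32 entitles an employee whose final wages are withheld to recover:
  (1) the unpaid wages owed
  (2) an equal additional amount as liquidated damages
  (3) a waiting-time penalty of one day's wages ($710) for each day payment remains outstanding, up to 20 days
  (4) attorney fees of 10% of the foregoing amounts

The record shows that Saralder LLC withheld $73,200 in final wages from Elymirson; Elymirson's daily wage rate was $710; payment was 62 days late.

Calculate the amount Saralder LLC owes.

Liquidated damages (equal amount): $73,200
Penalty days: min(62, 20) = 20
Waiting-time penalty: 20 × $710 = $14,200
Subtotal: $73,200 + $73,200 + $14,200 = $160,600
Attorney fees: 10% of $160,600 = $16,060
Total award: $160,600 + $16,060 = $176,660

$176,660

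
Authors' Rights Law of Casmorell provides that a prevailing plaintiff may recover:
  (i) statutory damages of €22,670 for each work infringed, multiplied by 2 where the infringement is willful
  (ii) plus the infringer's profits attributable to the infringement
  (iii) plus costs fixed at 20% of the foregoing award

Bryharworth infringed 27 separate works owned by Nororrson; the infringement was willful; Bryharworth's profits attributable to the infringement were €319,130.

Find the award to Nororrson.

€1,851,972

Statutory damages: 27 × €22,670 = €612,090
Doubled: 2 × €612,090 = €1,224,180
Combined award: €1,224,180 + €319,130 = €1,543,310
Costs: 20% of €1,543,310 = €308,662
Award plus costs: €1,543,310 + €308,662 = €1,851,972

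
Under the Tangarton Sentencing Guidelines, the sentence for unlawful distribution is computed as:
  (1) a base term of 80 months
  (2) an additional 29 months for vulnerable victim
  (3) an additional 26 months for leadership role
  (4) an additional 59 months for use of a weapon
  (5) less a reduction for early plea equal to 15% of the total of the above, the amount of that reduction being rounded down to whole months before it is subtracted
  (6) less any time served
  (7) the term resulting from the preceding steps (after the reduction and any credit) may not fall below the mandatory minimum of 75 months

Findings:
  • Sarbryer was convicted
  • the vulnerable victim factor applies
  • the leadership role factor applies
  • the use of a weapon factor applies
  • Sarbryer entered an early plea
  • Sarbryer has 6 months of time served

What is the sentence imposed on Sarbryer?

159 months

Vulnerable victim enhancement: +29 months
Leadership role enhancement: +26 months
Use of a weapon enhancement: +59 months
Adjusted term: 80 months + 29 months + 26 months + 59 months = 194 months
Early plea reduction: 15% of 194 months = 29 months (rounded down)
After reduction: 194 − 29 = 165 months
Less time served: 165 months − 6 months = 159 months
Minimum 75 months: 159 months meets the minimum, no increase.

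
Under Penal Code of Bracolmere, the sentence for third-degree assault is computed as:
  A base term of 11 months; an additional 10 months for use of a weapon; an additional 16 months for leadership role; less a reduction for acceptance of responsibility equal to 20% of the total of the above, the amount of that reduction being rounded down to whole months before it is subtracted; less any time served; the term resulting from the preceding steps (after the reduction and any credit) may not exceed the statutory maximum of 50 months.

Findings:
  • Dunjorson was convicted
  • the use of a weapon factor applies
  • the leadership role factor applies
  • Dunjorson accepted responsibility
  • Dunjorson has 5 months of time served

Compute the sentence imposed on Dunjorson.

Use of a weapon enhancement: +10 months
Leadership role enhancement: +16 months
Adjusted term: 11 months + 10 months + 16 months = 37 months
Acceptance of responsibility reduction: 20% of 37 months = 7 months (rounded down)
After reduction: 37 − 7 = 30 months
Less time served: 30 months − 5 months = 25 months
Cap at 50 months: 25 months is within the cap, no reduction.

25 months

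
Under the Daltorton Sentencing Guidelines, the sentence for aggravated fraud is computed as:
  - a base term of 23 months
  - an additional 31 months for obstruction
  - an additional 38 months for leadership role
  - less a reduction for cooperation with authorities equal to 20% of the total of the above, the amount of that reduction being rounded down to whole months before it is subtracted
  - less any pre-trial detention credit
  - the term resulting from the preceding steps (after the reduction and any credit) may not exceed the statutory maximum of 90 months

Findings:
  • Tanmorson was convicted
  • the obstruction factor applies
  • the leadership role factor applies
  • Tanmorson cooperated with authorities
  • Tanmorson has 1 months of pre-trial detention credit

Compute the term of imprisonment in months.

73 months

Obstruction enhancement: +31 months
Leadership role enhancement: +38 months
Adjusted term: 23 months + 31 months + 38 months = 92 months
Cooperation with authorities reduction: 20% of 92 months = 18 months (rounded down)
After reduction: 92 − 18 = 74 months
Less pre-trial detention credit: 74 months − 1 months = 73 months
Cap at 90 months: 73 months is within the cap, no reduction.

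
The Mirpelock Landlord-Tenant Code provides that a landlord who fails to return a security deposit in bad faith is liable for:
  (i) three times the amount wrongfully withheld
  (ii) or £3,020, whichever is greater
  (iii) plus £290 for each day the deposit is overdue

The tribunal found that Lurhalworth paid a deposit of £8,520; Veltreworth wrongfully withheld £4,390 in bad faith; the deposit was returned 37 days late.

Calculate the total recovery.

Trebled: 3 × £4,390 = £13,170
Minimum £3,020: £13,170 meets the minimum, no increase.
Late-return penalty: 37 × £290 = £10,730
Damages plus late penalty: £13,170 + £10,730 = £23,900

Recovery: £23,900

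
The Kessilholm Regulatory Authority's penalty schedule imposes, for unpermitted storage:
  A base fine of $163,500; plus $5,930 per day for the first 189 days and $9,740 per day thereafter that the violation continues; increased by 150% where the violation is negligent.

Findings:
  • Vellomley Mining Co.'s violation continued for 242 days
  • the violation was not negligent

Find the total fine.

$1,800,490

First 189 days: 189 × $5,930 = $1,120,770
Remaining days: (242 − 189) × $9,740 = $516,220
Per-day component: $1,120,770 + $516,220 = $1,636,990
Base plus per-day: $163,500 + $1,636,990 = $1,800,490
The violation was not negligent: no 150% increase.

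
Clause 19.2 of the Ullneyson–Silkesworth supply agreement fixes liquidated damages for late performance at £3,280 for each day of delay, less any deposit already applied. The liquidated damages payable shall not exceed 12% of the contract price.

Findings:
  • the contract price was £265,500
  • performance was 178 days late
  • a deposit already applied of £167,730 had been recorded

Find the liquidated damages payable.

Liquidated damages: £31,860

Per-day damages: 178 × £3,280 = £583,840
Less deposit already applied: £583,840 − £167,730 = £416,110
Cap: 12% of £265,500 = £31,860
Cap at £31,860: £416,110 exceeds the cap → £31,860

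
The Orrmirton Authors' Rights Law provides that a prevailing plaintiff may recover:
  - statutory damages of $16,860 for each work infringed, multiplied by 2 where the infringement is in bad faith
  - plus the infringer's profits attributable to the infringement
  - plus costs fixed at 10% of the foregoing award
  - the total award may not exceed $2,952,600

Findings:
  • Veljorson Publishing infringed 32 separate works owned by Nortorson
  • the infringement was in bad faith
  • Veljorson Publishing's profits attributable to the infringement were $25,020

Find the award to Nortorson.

Award: $1,214,466

Statutory damages: 32 × $16,860 = $539,520
Doubled: 2 × $539,520 = $1,079,040
Combined award: $1,079,040 + $25,020 = $1,104,060
Costs: 10% of $1,104,060 = $110,406
Award plus costs: $1,104,060 + $110,406 = $1,214,466
Cap at $2,952,600: $1,214,466 is within the cap, no reduction.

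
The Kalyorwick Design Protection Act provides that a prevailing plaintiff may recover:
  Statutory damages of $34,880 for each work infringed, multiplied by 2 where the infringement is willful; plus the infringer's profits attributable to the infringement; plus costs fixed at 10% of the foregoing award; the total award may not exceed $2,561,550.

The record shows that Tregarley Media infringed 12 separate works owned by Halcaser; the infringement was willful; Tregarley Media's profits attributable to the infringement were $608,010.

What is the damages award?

Statutory damages: 12 × $34,880 = $418,560
Doubled: 2 × $418,560 = $837,120
Combined award: $837,120 + $608,010 = $1,445,130
Costs: 10% of $1,445,130 = $144,513
Award plus costs: $1,445,130 + $144,513 = $1,589,643
Cap at $2,561,550: $1,589,643 is within the cap, no reduction.

$1,589,643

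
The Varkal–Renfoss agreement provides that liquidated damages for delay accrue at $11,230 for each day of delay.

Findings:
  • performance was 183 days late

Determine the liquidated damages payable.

Per-day damages: 183 × $11,230 = $2,055,090

$2,055,090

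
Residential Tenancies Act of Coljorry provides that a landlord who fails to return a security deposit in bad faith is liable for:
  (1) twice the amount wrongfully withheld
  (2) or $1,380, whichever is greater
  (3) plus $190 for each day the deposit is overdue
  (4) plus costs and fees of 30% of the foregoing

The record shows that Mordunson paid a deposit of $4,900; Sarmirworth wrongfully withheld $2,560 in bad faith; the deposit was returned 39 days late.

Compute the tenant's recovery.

Doubled: 2 × $2,560 = $5,120
Minimum $1,380: $5,120 meets the minimum, no increase.
Late-return penalty: 39 × $190 = $7,410
Damages plus late penalty: $5,120 + $7,410 = $12,530
Costs and fees: 30% of $12,530 = $3,759
Total recovery: $12,530 + $3,759 = $16,289

$16,289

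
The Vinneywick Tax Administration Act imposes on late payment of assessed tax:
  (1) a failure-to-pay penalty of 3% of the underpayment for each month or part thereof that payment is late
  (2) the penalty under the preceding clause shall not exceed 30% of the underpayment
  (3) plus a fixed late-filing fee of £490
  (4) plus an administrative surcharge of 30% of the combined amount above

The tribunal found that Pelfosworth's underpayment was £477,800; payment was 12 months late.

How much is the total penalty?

Accrued rate: 3% × 12 = 36%, capped at 30% → 30%
Failure-to-pay penalty: 30% of £477,800 = £143,340
Penalty before surcharge: £143,340 + £490 = £143,830
Administrative surcharge: 30% of £143,830 = £43,149
Total penalty: £143,830 + £43,149 = £186,979

Penalty: £186,979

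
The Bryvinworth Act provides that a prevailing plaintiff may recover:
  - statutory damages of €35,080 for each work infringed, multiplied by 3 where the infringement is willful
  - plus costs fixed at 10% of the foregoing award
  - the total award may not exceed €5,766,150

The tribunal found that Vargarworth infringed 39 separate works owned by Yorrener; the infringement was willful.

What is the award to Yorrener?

Award: €4,514,796

Statutory damages: 39 × €35,080 = €1,368,120
Trebled: 3 × €1,368,120 = €4,104,360
Costs: 10% of €4,104,360 = €410,436
Award plus costs: €4,104,360 + €410,436 = €4,514,796
Cap at €5,766,150: €4,514,796 is within the cap, no reduction.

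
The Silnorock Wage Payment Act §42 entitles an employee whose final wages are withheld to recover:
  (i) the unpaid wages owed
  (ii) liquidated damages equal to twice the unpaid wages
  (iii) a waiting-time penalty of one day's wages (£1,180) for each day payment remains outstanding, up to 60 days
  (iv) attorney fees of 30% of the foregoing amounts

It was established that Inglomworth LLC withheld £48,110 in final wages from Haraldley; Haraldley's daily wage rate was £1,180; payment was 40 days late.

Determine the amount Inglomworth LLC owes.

Doubled: 2 × £48,110 = £96,220
Penalty days: min(40, 60) = 40
Waiting-time penalty: 40 × £1,180 = £47,200
Subtotal: £48,110 + £96,220 + £47,200 = £191,530
Attorney fees: 30% of £191,530 = £57,459
Total award: £191,530 + £57,459 = £248,989

Total award: £248,989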